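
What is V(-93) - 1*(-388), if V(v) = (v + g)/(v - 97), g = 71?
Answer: 36871/95 ≈ 388.12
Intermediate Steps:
V(v) = (71 + v)/(-97 + v) (V(v) = (v + 71)/(v - 97) = (71 + v)/(-97 + v))
V(-93) - 1*(-388) = (71 - 93)/(-97 - 93) - 1*(-388) = -22/(-190) + 388 = -1/190*(-22) + 388 = 11/95 + 388 = 36871/95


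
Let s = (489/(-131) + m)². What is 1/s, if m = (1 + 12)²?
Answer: 17161/468722500 ≈ 3.6612e-5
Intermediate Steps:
m = 169 (m = 13² = 169)
s = 468722500/17161 (s = (489/(-131) + 169)² = (489*(-1/131) + 169)² = (-489/131 + 169)² = (21650/131)² = 468722500/17161 ≈ 27313.)
1/s = 1/(468722500/17161) = 17161/468722500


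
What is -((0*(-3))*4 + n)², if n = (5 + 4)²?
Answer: -6561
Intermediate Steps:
n = 81 (n = 9² = 81)
-((0*(-3))*4 + n)² = -((0*(-3))*4 + 81)² = -(0*4 + 81)² = -(0 + 81)² = -1*81² = -1*6561 = -6561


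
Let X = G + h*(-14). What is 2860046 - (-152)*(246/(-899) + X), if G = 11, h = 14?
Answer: 2545864082/899 ≈ 2.8319e+6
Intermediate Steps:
X = -185 (X = 11 + 14*(-14) = 11 - 196 = -185)
2860046 - (-152)*(246/(-899) + X) = 2860046 - (-152)*(246/(-899) - 185) = 2860046 - (-152)*(246*(-1/899) - 185) = 2860046 - (-152)*(-246/899 - 185) = 2860046 - (-152)*(-166561)/899 = 2860046 - 1*25317272/899 = 2860046 - 25317272/899 = 2545864082/899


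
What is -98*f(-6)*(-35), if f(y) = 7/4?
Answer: 12005/2 ≈ 6002.5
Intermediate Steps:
f(y) = 7/4 (f(y) = 7*(¼) = 7/4)
-98*f(-6)*(-35) = -98*7/4*(-35) = -343/2*(-35) = 12005/2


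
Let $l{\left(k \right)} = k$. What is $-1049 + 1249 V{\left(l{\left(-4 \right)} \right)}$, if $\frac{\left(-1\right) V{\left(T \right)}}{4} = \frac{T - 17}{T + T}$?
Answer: $- \frac{28327}{2} \approx -14164.0$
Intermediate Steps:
$V{\left(T \right)} = - \frac{2 \left(-17 + T\right)}{T}$ ($V{\left(T \right)} = - 4 \frac{T - 17}{T + T} = - 4 \frac{-17 + T}{2 T} = - \frac{2 \left(-17 + T\right)}{T}$)
$-1049 + 1249 V{\left(l{\left(-4 \right)} \right)} = -1049 + 1249 \left(-2 + \frac{34}{-4}\right) = -1049 + 1249 \left(-2 + 34 \left(- \frac{1}{4}\right)\right) = -1049 + 1249 \left(-2 - \frac{17}{2}\right) = -1049 + 1249 \left(- \frac{21}{2}\right) = -1049 - \frac{26229}{2} = - \frac{28327}{2}$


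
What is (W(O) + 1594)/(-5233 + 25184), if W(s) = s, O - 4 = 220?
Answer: 1818/19951 ≈ 0.091123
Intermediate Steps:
O = 224 (O = 4 + 220 = 224)
(W(O) + 1594)/(-5233 + 25184) = (224 + 1594)/(-5233 + 25184) = 1818/19951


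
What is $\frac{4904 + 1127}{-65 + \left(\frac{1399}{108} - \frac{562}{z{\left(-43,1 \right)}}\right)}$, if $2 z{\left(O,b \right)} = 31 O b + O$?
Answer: $- \frac{56015928}{475819} \approx -117.73$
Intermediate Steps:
$z{\left(O,b \right)} = \frac{O}{2} + \frac{31 O b}{2}$ ($z{\left(O,b \right)} = \frac{31 O b + O}{2} = \frac{O + 31 O b}{2} = \frac{O}{2} + \frac{31 O b}{2}$)
$\frac{4904 + 1127}{-65 + \left(\frac{1399}{108} - \frac{562}{z{\left(-43,1 \right)}}\right)} = \frac{4904 + 1127}{-65 + \left(\frac{1399}{108} - \frac{562}{\frac{1}{2} \left(-43\right) \left(1 + 31 \cdot 1\right)}\right)} = \frac{6031}{-65 + \left(1399 \cdot \frac{1}{108} - \frac{562}{\frac{1}{2} \left(-43\right) \left(1 + 31\right)}\right)} = \frac{6031}{-65 + \left(\frac{1399}{108} - \frac{562}{\frac{1}{2} \left(-43\right) 32}\right)} = \frac{6031}{-65 + \left(\frac{1399}{108} - \frac{562}{-688}\right)} = \frac{6031}{-65 + \left(\frac{1399}{108} - - \frac{281}{344}\right)} = \frac{6031}{-65 + \left(\frac{1399}{108} + \frac{281}{344}\right)} = \frac{6031}{-65 + \frac{127901}{9288}} = \frac{6031}{- \frac{475819}{9288}} = 6031 \left(- \frac{9288}{475819}\right) = - \frac{56015928}{475819}$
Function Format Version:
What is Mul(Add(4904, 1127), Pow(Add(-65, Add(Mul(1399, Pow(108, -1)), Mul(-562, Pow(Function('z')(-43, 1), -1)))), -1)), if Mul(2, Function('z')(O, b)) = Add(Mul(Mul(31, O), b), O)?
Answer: Rational(-56015928, 475819) ≈ -117.73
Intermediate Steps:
Function('z')(O, b) = Add(Mul(Rational(1, 2), O), Mul(Rational(31, 2), O, b)) (Function('z')(O, b) = Mul(Rational(1, 2), Add(Mul(Mul(31, O), b), O)) = Mul(Rational(1, 2), Add(Mul(31, O, b), O)) = Mul(Rational(1, 2), Add(O, Mul(31, O, b))) = Add(Mul(Rational(1, 2), O), Mul(Rational(31, 2), O, b)))
Mul(Add(4904, 1127), Pow(Add(-65, Add(Mul(1399, Pow(108, -1)), Mul(-562, Pow(Function('z')(-43, 1), -1)))), -1)) = Mul(Add(4904, 1127), Pow(Add(-65, Add(Mul(1399, Pow(108, -1)), Mul(-562, Pow(Mul(Rational(1, 2), -43, Add(1, Mul(31, 1))), -1)))), -1)) = Mul(6031, Pow(Add(-65, Add(Mul(1399, Rational(1, 108)), Mul(-562, Pow(Mul(Rational(1, 2), -43, Add(1, 31)), -1)))), -1)) = Mul(6031, Pow(Add(-65, Add(Rational(1399, 108), Mul(-562, Pow(Mul(Rational(1, 2), -43, 32), -1)))), -1)) = Mul(6031, Pow(Add(-65, Add(Rational(1399, 108), Mul(-562, Pow(-688, -1)))), -1)) = Mul(6031, Pow(Add(-65, Add(Rational(1399, 108), Mul(-562, Rational(-1, 688)))), -1)) = Mul(6031, Pow(Add(-65, Add(Rational(1399, 108), Rational(281, 344))), -1)) = Mul(6031, Pow(Add(-65, Rational(127901, 9288)), -1)) = Mul(6031, Pow(Rational(-475819, 9288), -1)) = Mul(6031, Rational(-9288, 475819)) = Rational(-56015928, 475819)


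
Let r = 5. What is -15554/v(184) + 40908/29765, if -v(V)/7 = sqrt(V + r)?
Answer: 40908/29765 + 2222*sqrt(21)/63 ≈ 163.00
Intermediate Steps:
v(V) = -7*sqrt(5 + V) (v(V) = -7*sqrt(V + 5) = -7*sqrt(5 + V))
-15554/v(184) + 40908/29765 = -15554*(-1/(7*sqrt(5 + 184))) + 40908/29765 = -15554*(-sqrt(21)/441) + 40908*(1/29765) = -15554*(-sqrt(21)/441) + 40908/29765 = -(-2222)*sqrt(21)/63 + 40908/29765 = 2222*sqrt(21)/63 + 40908/29765 = 40908/29765 + 2222*sqrt(21)/63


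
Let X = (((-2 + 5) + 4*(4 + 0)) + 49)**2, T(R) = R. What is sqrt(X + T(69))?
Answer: 19*sqrt(13) ≈ 68.505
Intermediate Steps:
X = 4624 (X = ((3 + 4*4) + 49)**2 = ((3 + 16) + 49)**2 = (19 + 49)**2 = 68**2 = 4624)
sqrt(X + T(69)) = sqrt(4624 + 69) = sqrt(4693) = 19*sqrt(13)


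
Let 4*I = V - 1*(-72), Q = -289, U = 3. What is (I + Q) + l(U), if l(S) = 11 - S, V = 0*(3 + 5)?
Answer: -263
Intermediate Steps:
V = 0 (V = 0*8 = 0)
I = 18 (I = (0 - 1*(-72))/4 = (0 + 72)/4 = (¼)*72 = 18)
(I + Q) + l(U) = (18 - 289) + (11 - 1*3) = -271 + (11 - 3) = -271 + 8 = -263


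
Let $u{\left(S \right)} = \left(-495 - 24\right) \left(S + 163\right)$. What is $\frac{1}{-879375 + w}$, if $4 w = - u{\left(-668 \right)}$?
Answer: $- \frac{4}{3779595} \approx -1.0583 \cdot 10^{-6}$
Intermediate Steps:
$u{\left(S \right)} = -84597 - 519 S$ ($u{\left(S \right)} = - 519 \left(163 + S\right) = -84597 - 519 S$)
$w = - \frac{262095}{4}$ ($w = \frac{\left(-1\right) \left(-84597 - -346692\right)}{4} = \frac{\left(-1\right) \left(-84597 + 346692\right)}{4} = \frac{\left(-1\right) 262095}{4} = \frac{1}{4} \left(-262095\right) = - \frac{262095}{4} \approx -65524.0$)
$\frac{1}{-879375 + w} = \frac{1}{-879375 - \frac{262095}{4}} = \frac{1}{- \frac{3779595}{4}} = - \frac{4}{3779595}$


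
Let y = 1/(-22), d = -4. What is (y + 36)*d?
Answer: -1582/11 ≈ -143.82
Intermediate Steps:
y = -1/22 ≈ -0.045455
(y + 36)*d = (-1/22 + 36)*(-4) = (791/22)*(-4) = -1582/11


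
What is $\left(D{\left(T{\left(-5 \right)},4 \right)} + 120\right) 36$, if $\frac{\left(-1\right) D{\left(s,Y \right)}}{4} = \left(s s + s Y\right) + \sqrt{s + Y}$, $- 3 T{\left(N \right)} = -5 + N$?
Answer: $800 - 48 \sqrt{66} \approx 410.05$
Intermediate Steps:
$T{\left(N \right)} = \frac{5}{3} - \frac{N}{3}$ ($T{\left(N \right)} = - \frac{-5 + N}{3} = \frac{5}{3} - \frac{N}{3}$)
$D{\left(s,Y \right)} = - 4 s^{2} - 4 \sqrt{Y + s} - 4 Y s$ ($D{\left(s,Y \right)} = - 4 \left(\left(s s + s Y\right) + \sqrt{s + Y}\right) = - 4 \left(\left(s^{2} + Y s\right) + \sqrt{Y + s}\right) = - 4 \left(s^{2} + \sqrt{Y + s} + Y s\right) = - 4 s^{2} - 4 \sqrt{Y + s} - 4 Y s$)
$\left(D{\left(T{\left(-5 \right)},4 \right)} + 120\right) 36 = \left(\left(- 4 \left(\frac{5}{3} - - \frac{5}{3}\right)^{2} - 4 \sqrt{4 + \left(\frac{5}{3} - - \frac{5}{3}\right)} - 16 \left(\frac{5}{3} - - \frac{5}{3}\right)\right) + 120\right) 36 = \left(\left(- 4 \left(\frac{5}{3} + \frac{5}{3}\right)^{2} - 4 \sqrt{4 + \left(\frac{5}{3} + \frac{5}{3}\right)} - 16 \left(\frac{5}{3} + \frac{5}{3}\right)\right) + 120\right) 36 = \left(\left(- 4 \left(\frac{10}{3}\right)^{2} - 4 \sqrt{4 + \frac{10}{3}} - 16 \cdot \frac{10}{3}\right) + 120\right) 36 = \left(\left(\left(-4\right) \frac{100}{9} - 4 \sqrt{\frac{22}{3}} - \frac{160}{3}\right) + 120\right) 36 = \left(\left(- \frac{400}{9} - 4 \frac{\sqrt{66}}{3} - \frac{160}{3}\right) + 120\right) 36 = \left(\left(- \frac{400}{9} - \frac{4 \sqrt{66}}{3} - \frac{160}{3}\right) + 120\right) 36 = \left(\left(- \frac{880}{9} - \frac{4 \sqrt{66}}{3}\right) + 120\right) 36 = \left(\frac{200}{9} - \frac{4 \sqrt{66}}{3}\right) 36 = 800 - 48 \sqrt{66}$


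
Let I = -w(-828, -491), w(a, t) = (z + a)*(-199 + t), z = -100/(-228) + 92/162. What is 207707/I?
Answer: -106553691/292730890 ≈ -0.36400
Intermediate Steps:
z = 1549/1539 (z = -100*(-1/228) + 92*(1/162) = 25/57 + 46/81 = 1549/1539 ≈ 1.0065)
w(a, t) = (-199 + t)*(1549/1539 + a) (w(a, t) = (1549/1539 + a)*(-199 + t) = (-199 + t)*(1549/1539 + a))
I = -292730890/513 (I = -(-308251/1539 - 199*(-828) + (1549/1539)*(-491) - 828*(-491)) = -(-308251/1539 + 164772 - 760559/1539 + 406548) = -1*292730890/513 = -292730890/513 ≈ -5.7063e+5)
207707/I = 207707/(-292730890/513) = 207707*(-513/292730890) = -106553691/292730890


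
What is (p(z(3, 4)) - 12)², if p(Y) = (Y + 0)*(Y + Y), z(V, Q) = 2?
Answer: 16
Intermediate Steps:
p(Y) = 2*Y² (p(Y) = Y*(2*Y) = 2*Y²)
(p(z(3, 4)) - 12)² = (2*2² - 12)² = (2*4 - 12)² = (8 - 12)² = (-4)² = 16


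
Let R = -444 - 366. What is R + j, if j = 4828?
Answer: 4018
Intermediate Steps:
R = -810
R + j = -810 + 4828 = 4018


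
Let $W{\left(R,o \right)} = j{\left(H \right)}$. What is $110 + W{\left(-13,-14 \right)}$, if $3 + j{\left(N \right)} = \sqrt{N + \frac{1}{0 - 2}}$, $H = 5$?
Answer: $107 + \frac{3 \sqrt{2}}{2} \approx 109.12$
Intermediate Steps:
$j{\left(N \right)} = -3 + \sqrt{- \frac{1}{2} + N}$ ($j{\left(N \right)} = -3 + \sqrt{N + \frac{1}{0 - 2}} = -3 + \sqrt{N + \frac{1}{-2}} = -3 + \sqrt{N - \frac{1}{2}} = -3 + \sqrt{- \frac{1}{2} + N}$)
$W{\left(R,o \right)} = -3 + \frac{3 \sqrt{2}}{2}$ ($W{\left(R,o \right)} = -3 + \frac{\sqrt{-2 + 4 \cdot 5}}{2} = -3 + \frac{\sqrt{-2 + 20}}{2} = -3 + \frac{\sqrt{18}}{2} = -3 + \frac{3 \sqrt{2}}{2}$)
$110 + W{\left(-13,-14 \right)} = 110 - \left(3 - \frac{3 \sqrt{2}}{2}\right) = 107 + \frac{3 \sqrt{2}}{2}$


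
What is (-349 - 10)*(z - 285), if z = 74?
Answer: 75749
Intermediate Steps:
(-349 - 10)*(z - 285) = (-349 - 10)*(74 - 285) = -359*(-211) = 75749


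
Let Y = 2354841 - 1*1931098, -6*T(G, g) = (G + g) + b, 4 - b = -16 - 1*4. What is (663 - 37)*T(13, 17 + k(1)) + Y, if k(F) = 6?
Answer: 417483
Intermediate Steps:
b = 24 (b = 4 - (-16 - 1*4) = 4 - (-16 - 4) = 4 - 1*(-20) = 4 + 20 = 24)
T(G, g) = -4 - G/6 - g/6 (T(G, g) = -((G + g) + 24)/6 = -(24 + G + g)/6 = -4 - G/6 - g/6)
Y = 423743 (Y = 2354841 - 1931098 = 423743)
(663 - 37)*T(13, 17 + k(1)) + Y = (663 - 37)*(-4 - 1/6*13 - (17 + 6)/6) + 423743 = 626*(-4 - 13/6 - 1/6*23) + 423743 = 626*(-4 - 13/6 - 23/6) + 423743 = 626*(-10) + 423743 = -6260 + 423743 = 417483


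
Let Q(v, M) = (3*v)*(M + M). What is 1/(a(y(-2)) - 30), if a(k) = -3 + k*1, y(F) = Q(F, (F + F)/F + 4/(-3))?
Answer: -1/41 ≈ -0.024390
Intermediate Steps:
Q(v, M) = 6*M*v (Q(v, M) = (3*v)*(2*M) = 6*M*v)
y(F) = 4*F (y(F) = 6*((F + F)/F + 4/(-3))*F = 6*((2*F)/F + 4*(-1/3))*F = 6*(2 - 4/3)*F = 6*(2/3)*F = 4*F)
a(k) = -3 + k
1/(a(y(-2)) - 30) = 1/((-3 + 4*(-2)) - 30) = 1/((-3 - 8) - 30) = 1/(-11 - 30) = 1/(-41) = -1/41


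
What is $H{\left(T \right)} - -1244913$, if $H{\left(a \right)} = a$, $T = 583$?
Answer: $1245496$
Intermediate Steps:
$H{\left(T \right)} - -1244913 = 583 - -1244913 = 583 + 1244913 = 1245496$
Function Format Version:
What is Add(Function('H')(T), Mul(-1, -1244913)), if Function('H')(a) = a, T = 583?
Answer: 1245496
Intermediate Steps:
Add(Function('H')(T), Mul(-1, -1244913)) = Add(583, Mul(-1, -1244913)) = Add(583, 1244913) = 1245496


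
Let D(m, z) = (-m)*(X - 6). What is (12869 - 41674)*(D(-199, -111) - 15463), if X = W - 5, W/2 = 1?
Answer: 497001470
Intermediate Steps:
W = 2 (W = 2*1 = 2)
X = -3 (X = 2 - 5 = -3)
D(m, z) = 9*m (D(m, z) = (-m)*(-3 - 6) = -m*(-9) = 9*m)
(12869 - 41674)*(D(-199, -111) - 15463) = (12869 - 41674)*(9*(-199) - 15463) = -28805*(-1791 - 15463) = -28805*(-17254) = 497001470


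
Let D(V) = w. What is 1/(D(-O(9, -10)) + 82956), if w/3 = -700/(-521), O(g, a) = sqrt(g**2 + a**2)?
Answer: 521/43222176 ≈ 1.2054e-5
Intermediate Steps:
O(g, a) = sqrt(a**2 + g**2)
w = 2100/521 (w = 3*(-700/(-521)) = 3*(-700*(-1/521)) = 3*(700/521) = 2100/521 ≈ 4.0307)
D(V) = 2100/521
1/(D(-O(9, -10)) + 82956) = 1/(2100/521 + 82956) = 1/(43222176/521) = 521/43222176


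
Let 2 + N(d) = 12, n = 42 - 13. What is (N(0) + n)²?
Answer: 1521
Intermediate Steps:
n = 29
N(d) = 10 (N(d) = -2 + 12 = 10)
(N(0) + n)² = (10 + 29)² = 39² = 1521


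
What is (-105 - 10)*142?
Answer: -16330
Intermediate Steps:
(-105 - 10)*142 = -115*142 = -16330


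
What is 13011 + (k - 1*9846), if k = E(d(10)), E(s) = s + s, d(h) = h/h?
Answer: 3167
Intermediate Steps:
d(h) = 1
E(s) = 2*s
k = 2 (k = 2*1 = 2)
13011 + (k - 1*9846) = 13011 + (2 - 1*9846) = 13011 + (2 - 9846) = 13011 - 9844 = 3167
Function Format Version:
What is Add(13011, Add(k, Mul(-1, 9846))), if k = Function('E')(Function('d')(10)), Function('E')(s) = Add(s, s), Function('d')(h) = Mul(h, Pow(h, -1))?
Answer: 3167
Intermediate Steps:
Function('d')(h) = 1
Function('E')(s) = Mul(2, s)
k = 2 (k = Mul(2, 1) = 2)
Add(13011, Add(k, Mul(-1, 9846))) = Add(13011, Add(2, Mul(-1, 9846))) = Add(13011, Add(2, -9846)) = Add(13011, -9844) = 3167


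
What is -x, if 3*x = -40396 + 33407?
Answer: 6989/3 ≈ 2329.7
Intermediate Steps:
x = -6989/3 (x = (-40396 + 33407)/3 = (1/3)*(-6989) = -6989/3 ≈ -2329.7)
-x = -1*(-6989/3) = 6989/3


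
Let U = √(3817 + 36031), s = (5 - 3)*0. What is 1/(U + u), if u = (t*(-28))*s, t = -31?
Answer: √9962/19924 ≈ 0.0050095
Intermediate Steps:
s = 0 (s = 2*0 = 0)
U = 2*√9962 (U = √39848 = 2*√9962 ≈ 199.62)
u = 0 (u = -31*(-28)*0 = 868*0 = 0)
1/(U + u) = 1/(2*√9962 + 0) = 1/(2*√9962) = √9962/19924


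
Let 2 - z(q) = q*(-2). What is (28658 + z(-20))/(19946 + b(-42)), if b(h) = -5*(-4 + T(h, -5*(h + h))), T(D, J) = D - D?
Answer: 14310/9983 ≈ 1.4334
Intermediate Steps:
T(D, J) = 0
z(q) = 2 + 2*q (z(q) = 2 - q*(-2) = 2 - (-2)*q = 2 + 2*q)
b(h) = 20 (b(h) = -5*(-4 + 0) = -5*(-4) = 20)
(28658 + z(-20))/(19946 + b(-42)) = (28658 + (2 + 2*(-20)))/(19946 + 20) = (28658 + (2 - 40))/19966 = (28658 - 38)*(1/19966) = 28620*(1/19966) = 14310/9983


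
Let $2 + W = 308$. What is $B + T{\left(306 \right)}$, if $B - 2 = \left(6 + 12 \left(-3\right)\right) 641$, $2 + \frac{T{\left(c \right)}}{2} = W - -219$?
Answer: $-18182$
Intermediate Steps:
$W = 306$ ($W = -2 + 308 = 306$)
$T{\left(c \right)} = 1046$ ($T{\left(c \right)} = -4 + 2 \left(306 - -219\right) = -4 + 2 \left(306 + 219\right) = -4 + 2 \cdot 525 = -4 + 1050 = 1046$)
$B = -19228$ ($B = 2 + \left(6 + 12 \left(-3\right)\right) 641 = 2 + \left(6 - 36\right) 641 = 2 - 19230 = -19228$)
$B + T{\left(306 \right)} = -19228 + 1046 = -18182$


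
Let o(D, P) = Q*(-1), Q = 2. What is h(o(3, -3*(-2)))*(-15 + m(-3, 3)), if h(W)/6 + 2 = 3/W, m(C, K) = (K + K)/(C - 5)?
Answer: 1323/4 ≈ 330.75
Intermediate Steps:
m(C, K) = 2*K/(-5 + C) (m(C, K) = (2*K)/(-5 + C) = 2*K/(-5 + C))
o(D, P) = -2 (o(D, P) = 2*(-1) = -2)
h(W) = -12 + 18/W (h(W) = -12 + 6*(3/W) = -12 + 18/W)
h(o(3, -3*(-2)))*(-15 + m(-3, 3)) = (-12 + 18/(-2))*(-15 + 2*3/(-5 - 3)) = (-12 + 18*(-½))*(-15 + 2*3/(-8)) = (-12 - 9)*(-15 + 2*3*(-⅛)) = -21*(-15 - ¾) = -21*(-63/4) = 1323/4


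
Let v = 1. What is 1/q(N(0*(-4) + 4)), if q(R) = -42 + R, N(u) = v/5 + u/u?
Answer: -5/204 ≈ -0.024510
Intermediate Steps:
N(u) = 6/5 (N(u) = 1/5 + u/u = 1*(⅕) + 1 = ⅕ + 1 = 6/5)
1/q(N(0*(-4) + 4)) = 1/(-42 + 6/5) = 1/(-204/5) = -5/204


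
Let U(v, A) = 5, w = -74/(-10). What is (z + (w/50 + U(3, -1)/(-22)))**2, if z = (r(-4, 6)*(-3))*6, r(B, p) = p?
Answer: 22084634881/1890625 ≈ 11681.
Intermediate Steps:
w = 37/5 (w = -74*(-1/10) = 37/5 ≈ 7.4000)
z = -108 (z = (6*(-3))*6 = -18*6 = -108)
(z + (w/50 + U(3, -1)/(-22)))**2 = (-108 + ((37/5)/50 + 5/(-22)))**2 = (-108 + ((37/5)*(1/50) + 5*(-1/22)))**2 = (-108 + (37/250 - 5/22))**2 = (-108 - 109/1375)**2 = (-148609/1375)**2 = 22084634881/1890625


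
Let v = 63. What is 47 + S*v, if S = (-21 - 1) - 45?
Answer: -4174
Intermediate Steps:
S = -67 (S = -22 - 45 = -67)
47 + S*v = 47 - 67*63 = 47 - 4221 = -4174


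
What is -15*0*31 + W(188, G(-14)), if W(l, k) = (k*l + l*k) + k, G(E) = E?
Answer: -5278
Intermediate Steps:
W(l, k) = k + 2*k*l (W(l, k) = (k*l + k*l) + k = 2*k*l + k = k + 2*k*l)
-15*0*31 + W(188, G(-14)) = -15*0*31 - 14*(1 + 2*188) = 0*31 - 14*(1 + 376) = 0 - 14*377 = 0 - 5278 = -5278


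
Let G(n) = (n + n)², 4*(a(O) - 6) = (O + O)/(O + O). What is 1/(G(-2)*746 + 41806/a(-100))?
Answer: 25/465624 ≈ 5.3691e-5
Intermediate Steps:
a(O) = 25/4 (a(O) = 6 + ((O + O)/(O + O))/4 = 6 + ((2*O)/((2*O)))/4 = 6 + ((2*O)*(1/(2*O)))/4 = 6 + (¼)*1 = 6 + ¼ = 25/4)
G(n) = 4*n² (G(n) = (2*n)² = 4*n²)
1/(G(-2)*746 + 41806/a(-100)) = 1/((4*(-2)²)*746 + 41806/(25/4)) = 1/((4*4)*746 + 41806*(4/25)) = 1/(16*746 + 167224/25) = 1/(11936 + 167224/25) = 1/(465624/25) = 25/465624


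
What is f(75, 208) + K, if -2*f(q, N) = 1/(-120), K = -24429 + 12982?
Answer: -2747279/240 ≈ -11447.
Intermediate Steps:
K = -11447
f(q, N) = 1/240 (f(q, N) = -1/2/(-120) = -1/2*(-1/120) = 1/240)
f(75, 208) + K = 1/240 - 11447 = -2747279/240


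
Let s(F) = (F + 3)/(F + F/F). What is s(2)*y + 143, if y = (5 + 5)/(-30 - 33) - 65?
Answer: 6502/189 ≈ 34.402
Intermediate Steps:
s(F) = (3 + F)/(1 + F) (s(F) = (3 + F)/(F + 1) = (3 + F)/(1 + F))
y = -4105/63 (y = 10/(-63) - 65 = 10*(-1/63) - 65 = -10/63 - 65 = -4105/63 ≈ -65.159)
s(2)*y + 143 = ((3 + 2)/(1 + 2))*(-4105/63) + 143 = (5/3)*(-4105/63) + 143 = -20525/189 + 143 = 6502/189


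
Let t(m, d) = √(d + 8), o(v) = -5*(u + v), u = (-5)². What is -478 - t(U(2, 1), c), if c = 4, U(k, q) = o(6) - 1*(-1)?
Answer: -478 - 2*√3 ≈ -481.46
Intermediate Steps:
u = 25
o(v) = -125 - 5*v (o(v) = -5*(25 + v) = -125 - 5*v)
U(k, q) = -154 (U(k, q) = (-125 - 5*6) - 1*(-1) = (-125 - 30) + 1 = -155 + 1 = -154)
t(m, d) = √(8 + d)
-478 - t(U(2, 1), c) = -478 - √(8 + 4) = -478 - √12 = -478 - 2*√3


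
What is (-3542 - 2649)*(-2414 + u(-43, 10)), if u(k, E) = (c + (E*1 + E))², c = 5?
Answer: 11075699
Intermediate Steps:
u(k, E) = (5 + 2*E)² (u(k, E) = (5 + (E*1 + E))² = (5 + (E + E))² = (5 + 2*E)²)
(-3542 - 2649)*(-2414 + u(-43, 10)) = (-3542 - 2649)*(-2414 + (5 + 2*10)²) = -6191*(-2414 + (5 + 20)²) = -6191*(-2414 + 25²) = -6191*(-2414 + 625) = -6191*(-1789) = 11075699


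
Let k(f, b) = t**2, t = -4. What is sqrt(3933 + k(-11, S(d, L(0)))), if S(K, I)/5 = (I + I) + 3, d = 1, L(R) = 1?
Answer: sqrt(3949) ≈ 62.841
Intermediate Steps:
S(K, I) = 15 + 10*I (S(K, I) = 5*((I + I) + 3) = 5*(2*I + 3) = 5*(3 + 2*I) = 15 + 10*I)
k(f, b) = 16 (k(f, b) = (-4)**2 = 16)
sqrt(3933 + k(-11, S(d, L(0)))) = sqrt(3933 + 16) = sqrt(3949)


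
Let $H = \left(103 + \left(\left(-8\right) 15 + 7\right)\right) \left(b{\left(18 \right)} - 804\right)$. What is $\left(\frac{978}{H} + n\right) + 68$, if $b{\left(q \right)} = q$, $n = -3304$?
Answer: $- \frac{4238997}{1310} \approx -3235.9$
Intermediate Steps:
$H = 7860$ ($H = \left(103 + \left(\left(-8\right) 15 + 7\right)\right) \left(18 - 804\right) = \left(103 + \left(-120 + 7\right)\right) \left(-786\right) = \left(103 - 113\right) \left(-786\right) = \left(-10\right) \left(-786\right) = 7860$)
$\left(\frac{978}{H} + n\right) + 68 = \left(\frac{978}{7860} - 3304\right) + 68 = \left(978 \cdot \frac{1}{7860} - 3304\right) + 68 = \left(\frac{163}{1310} - 3304\right) + 68 = - \frac{4328077}{1310} + 68 = - \frac{4238997}{1310}$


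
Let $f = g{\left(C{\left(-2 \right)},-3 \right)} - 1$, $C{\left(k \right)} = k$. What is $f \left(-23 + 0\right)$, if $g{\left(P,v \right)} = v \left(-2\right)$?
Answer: $-115$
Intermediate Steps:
$g{\left(P,v \right)} = - 2 v$
$f = 5$ ($f = \left(-2\right) \left(-3\right) - 1 = 6 - 1 = 5$)
$f \left(-23 + 0\right) = 5 \left(-23 + 0\right) = 5 \left(-23\right) = -115$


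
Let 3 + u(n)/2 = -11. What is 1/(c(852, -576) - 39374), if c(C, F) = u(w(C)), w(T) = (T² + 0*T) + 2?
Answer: -1/39402 ≈ -2.5379e-5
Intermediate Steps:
w(T) = 2 + T² (w(T) = (T² + 0) + 2 = T² + 2 = 2 + T²)
u(n) = -28 (u(n) = -6 + 2*(-11) = -6 - 22 = -28)
c(C, F) = -28
1/(c(852, -576) - 39374) = 1/(-28 - 39374) = 1/(-39402) = -1/39402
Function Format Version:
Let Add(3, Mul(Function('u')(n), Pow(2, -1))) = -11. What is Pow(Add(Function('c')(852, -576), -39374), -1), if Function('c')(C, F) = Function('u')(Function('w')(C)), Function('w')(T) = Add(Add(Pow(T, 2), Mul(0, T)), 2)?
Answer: Rational(-1, 39402) ≈ -2.5379e-5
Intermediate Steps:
Function('w')(T) = Add(2, Pow(T, 2)) (Function('w')(T) = Add(Add(Pow(T, 2), 0), 2) = Add(Pow(T, 2), 2) = Add(2, Pow(T, 2)))
Function('u')(n) = -28 (Function('u')(n) = Add(-6, Mul(2, -11)) = Add(-6, -22) = -28)
Function('c')(C, F) = -28
Pow(Add(Function('c')(852, -576), -39374), -1) = Pow(Add(-28, -39374), -1) = Pow(-39402, -1) = Rational(-1, 39402)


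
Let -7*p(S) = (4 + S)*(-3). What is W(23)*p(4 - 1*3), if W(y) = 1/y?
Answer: 15/161 ≈ 0.093168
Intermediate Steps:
p(S) = 12/7 + 3*S/7 (p(S) = -(4 + S)*(-3)/7 = -(-12 - 3*S)/7 = 12/7 + 3*S/7)
W(23)*p(4 - 1*3) = (12/7 + 3*(4 - 1*3)/7)/23 = (12/7 + 3*(4 - 3)/7)/23 = (12/7 + (3/7)*1)/23 = (12/7 + 3/7)/23 = (1/23)*(15/7) = 15/161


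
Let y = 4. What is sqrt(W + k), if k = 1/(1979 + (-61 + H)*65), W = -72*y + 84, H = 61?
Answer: I*sqrt(798951985)/1979 ≈ 14.283*I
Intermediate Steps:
W = -204 (W = -72*4 + 84 = -288 + 84 = -204)
k = 1/1979 (k = 1/(1979 + (-61 + 61)*65) = 1/(1979 + 0*65) = 1/(1979 + 0) = 1/1979 ≈ 0.00050531)
sqrt(W + k) = sqrt(-204 + 1/1979) = sqrt(-403715/1979) = I*sqrt(798951985)/1979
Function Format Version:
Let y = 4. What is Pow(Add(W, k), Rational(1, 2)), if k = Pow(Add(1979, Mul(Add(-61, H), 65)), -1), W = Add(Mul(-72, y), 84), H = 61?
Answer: Mul(Rational(1, 1979), I, Pow(798951985, Rational(1, 2))) ≈ Mul(14.283, I)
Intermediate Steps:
W = -204 (W = Add(Mul(-72, 4), 84) = Add(-288, 84) = -204)
k = Rational(1, 1979) (k = Pow(Add(1979, Mul(Add(-61, 61), 65)), -1) = Pow(Add(1979, Mul(0, 65)), -1) = Pow(Add(1979, 0), -1) = Pow(1979, -1) = Rational(1, 1979) ≈ 0.00050531)
Pow(Add(W, k), Rational(1, 2)) = Pow(Add(-204, Rational(1, 1979)), Rational(1, 2)) = Pow(Rational(-403715, 1979), Rational(1, 2)) = Mul(Rational(1, 1979), I, Pow(798951985, Rational(1, 2)))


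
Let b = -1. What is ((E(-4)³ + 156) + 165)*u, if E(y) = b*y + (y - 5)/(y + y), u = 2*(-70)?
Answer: -8164555/128 ≈ -63786.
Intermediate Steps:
u = -140
E(y) = -y + (-5 + y)/(2*y) (E(y) = -y + (y - 5)/(y + y) = -y + (-5 + y)/((2*y)) = -y + (-5 + y)*(1/(2*y)) = -y + (-5 + y)/(2*y))
((E(-4)³ + 156) + 165)*u = (((½ - 1*(-4) - 5/2/(-4))³ + 156) + 165)*(-140) = (((½ + 4 - 5/2*(-¼))³ + 156) + 165)*(-140) = (((½ + 4 + 5/8)³ + 156) + 165)*(-140) = (((41/8)³ + 156) + 165)*(-140) = ((68921/512 + 156) + 165)*(-140) = (148793/512 + 165)*(-140) = (233273/512)*(-140) = -8164555/128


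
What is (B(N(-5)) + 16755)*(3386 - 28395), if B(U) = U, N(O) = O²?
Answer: -419651020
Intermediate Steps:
(B(N(-5)) + 16755)*(3386 - 28395) = ((-5)² + 16755)*(3386 - 28395) = (25 + 16755)*(-25009) = 16780*(-25009) = -419651020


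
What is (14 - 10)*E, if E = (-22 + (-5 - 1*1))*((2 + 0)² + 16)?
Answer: -2240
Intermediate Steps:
E = -560 (E = (-22 + (-5 - 1))*(2² + 16) = (-22 - 6)*(4 + 16) = -28*20 = -560)
(14 - 10)*E = (14 - 10)*(-560) = 4*(-560) = -2240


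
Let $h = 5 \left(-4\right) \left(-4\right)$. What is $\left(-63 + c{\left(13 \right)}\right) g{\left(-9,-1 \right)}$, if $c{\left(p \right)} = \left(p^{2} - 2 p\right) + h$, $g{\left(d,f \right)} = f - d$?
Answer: $1280$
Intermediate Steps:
$h = 80$ ($h = \left(-20\right) \left(-4\right) = 80$)
$c{\left(p \right)} = 80 + p^{2} - 2 p$ ($c{\left(p \right)} = \left(p^{2} - 2 p\right) + 80 = 80 + p^{2} - 2 p$)
$\left(-63 + c{\left(13 \right)}\right) g{\left(-9,-1 \right)} = \left(-63 + \left(80 + 13^{2} - 26\right)\right) \left(-1 - -9\right) = \left(-63 + \left(80 + 169 - 26\right)\right) \left(-1 + 9\right) = \left(-63 + 223\right) 8 = 160 \cdot 8 = 1280$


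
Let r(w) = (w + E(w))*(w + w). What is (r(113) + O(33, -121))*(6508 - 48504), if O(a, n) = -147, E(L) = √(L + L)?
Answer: -1066320436 - 9491096*√226 ≈ -1.2090e+9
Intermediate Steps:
E(L) = √2*√L (E(L) = √(2*L) = √2*√L)
r(w) = 2*w*(w + √2*√w) (r(w) = (w + √2*√w)*(w + w) = (w + √2*√w)*(2*w) = 2*w*(w + √2*√w))
(r(113) + O(33, -121))*(6508 - 48504) = (2*113*(113 + √2*√113) - 147)*(6508 - 48504) = (2*113*(113 + √226) - 147)*(-41996) = ((25538 + 226*√226) - 147)*(-41996) = (25391 + 226*√226)*(-41996) = -1066320436 - 9491096*√226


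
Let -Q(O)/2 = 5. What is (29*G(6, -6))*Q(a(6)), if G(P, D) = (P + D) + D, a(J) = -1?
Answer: 1740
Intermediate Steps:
G(P, D) = P + 2*D (G(P, D) = (D + P) + D = P + 2*D)
Q(O) = -10 (Q(O) = -2*5 = -10)
(29*G(6, -6))*Q(a(6)) = (29*(6 + 2*(-6)))*(-10) = (29*(6 - 12))*(-10) = (29*(-6))*(-10) = -174*(-10) = 1740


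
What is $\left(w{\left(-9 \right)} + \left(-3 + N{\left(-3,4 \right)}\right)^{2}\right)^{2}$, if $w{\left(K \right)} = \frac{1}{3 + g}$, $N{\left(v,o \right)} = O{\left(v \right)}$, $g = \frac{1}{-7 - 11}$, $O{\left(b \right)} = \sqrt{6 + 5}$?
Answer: $\frac{2274448}{2809} - \frac{12936 \sqrt{11}}{53} \approx 0.19349$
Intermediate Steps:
$O{\left(b \right)} = \sqrt{11}$
$g = - \frac{1}{18}$ ($g = \frac{1}{-18} = - \frac{1}{18} \approx -0.055556$)
$N{\left(v,o \right)} = \sqrt{11}$
$w{\left(K \right)} = \frac{18}{53}$ ($w{\left(K \right)} = \frac{1}{3 - \frac{1}{18}} = \frac{1}{\frac{53}{18}} = \frac{18}{53}$)
$\left(w{\left(-9 \right)} + \left(-3 + N{\left(-3,4 \right)}\right)^{2}\right)^{2} = \left(\frac{18}{53} + \left(-3 + \sqrt{11}\right)^{2}\right)^{2}$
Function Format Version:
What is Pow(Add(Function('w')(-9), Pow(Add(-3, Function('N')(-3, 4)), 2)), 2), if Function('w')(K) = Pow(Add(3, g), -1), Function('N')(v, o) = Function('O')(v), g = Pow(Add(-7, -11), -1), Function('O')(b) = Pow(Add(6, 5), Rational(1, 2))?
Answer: Add(Rational(2274448, 2809), Mul(Rational(-12936, 53), Pow(11, Rational(1, 2)))) ≈ 0.19349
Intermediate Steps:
Function('O')(b) = Pow(11, Rational(1, 2))
g = Rational(-1, 18) (g = Pow(-18, -1) = Rational(-1, 18) ≈ -0.055556)
Function('N')(v, o) = Pow(11, Rational(1, 2))
Function('w')(K) = Rational(18, 53) (Function('w')(K) = Pow(Add(3, Rational(-1, 18)), -1) = Pow(Rational(53, 18), -1) = Rational(18, 53))
Pow(Add(Function('w')(-9), Pow(Add(-3, Function('N')(-3, 4)), 2)), 2) = Pow(Add(Rational(18, 53), Pow(Add(-3, Pow(11, Rational(1, 2))), 2)), 2)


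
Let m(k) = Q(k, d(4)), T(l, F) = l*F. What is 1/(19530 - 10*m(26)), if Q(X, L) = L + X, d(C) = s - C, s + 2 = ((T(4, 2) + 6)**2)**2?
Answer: -1/364830 ≈ -2.7410e-6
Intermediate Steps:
T(l, F) = F*l
s = 38414 (s = -2 + ((2*4 + 6)**2)**2 = -2 + ((8 + 6)**2)**2 = -2 + (14**2)**2 = -2 + 196**2 = -2 + 38416 = 38414)
d(C) = 38414 - C
m(k) = 38410 + k (m(k) = (38414 - 1*4) + k = (38414 - 4) + k = 38410 + k)
1/(19530 - 10*m(26)) = 1/(19530 - 10*(38410 + 26)) = 1/(19530 - 10*38436) = 1/(19530 - 384360) = 1/(-364830) = -1/364830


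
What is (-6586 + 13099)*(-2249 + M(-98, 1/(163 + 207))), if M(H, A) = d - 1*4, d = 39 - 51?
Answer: -14751945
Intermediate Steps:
d = -12
M(H, A) = -16 (M(H, A) = -12 - 1*4 = -12 - 4 = -16)
(-6586 + 13099)*(-2249 + M(-98, 1/(163 + 207))) = (-6586 + 13099)*(-2249 - 16) = 6513*(-2265) = -14751945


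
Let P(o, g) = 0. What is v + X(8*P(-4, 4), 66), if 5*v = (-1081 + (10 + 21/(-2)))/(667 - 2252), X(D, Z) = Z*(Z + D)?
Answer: 69044763/15850 ≈ 4356.1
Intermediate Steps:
X(D, Z) = Z*(D + Z)
v = 2163/15850 (v = ((-1081 + (10 + 21/(-2)))/(667 - 2252))/5 = ((-1081 + (10 + 21*(-1/2)))/(-1585))/5 = ((-1081 + (10 - 21/2))*(-1/1585))/5 = ((-1081 - 1/2)*(-1/1585))/5 = (-2163/2*(-1/1585))/5 = (1/5)*(2163/3170) = 2163/15850 ≈ 0.13647)
v + X(8*P(-4, 4), 66) = 2163/15850 + 66*(8*0 + 66) = 2163/15850 + 66*(0 + 66) = 2163/15850 + 66*66 = 2163/15850 + 4356 = 69044763/15850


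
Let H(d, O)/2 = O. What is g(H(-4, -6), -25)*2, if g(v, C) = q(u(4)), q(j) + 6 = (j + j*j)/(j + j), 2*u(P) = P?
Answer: -9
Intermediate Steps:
u(P) = P/2
H(d, O) = 2*O
q(j) = -6 + (j + j²)/(2*j) (q(j) = -6 + (j + j*j)/(j + j) = -6 + (j + j²)/((2*j)) = -6 + (j + j²)*(1/(2*j)) = -6 + (j + j²)/(2*j))
g(v, C) = -9/2 (g(v, C) = -11/2 + ((½)*4)/2 = -11/2 + (½)*2 = -11/2 + 1 = -9/2)
g(H(-4, -6), -25)*2 = -9/2*2 = -9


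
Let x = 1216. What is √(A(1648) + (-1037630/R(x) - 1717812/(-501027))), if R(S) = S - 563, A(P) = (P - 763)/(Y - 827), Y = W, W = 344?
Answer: I*√489385057896141686756841/17558157197 ≈ 39.842*I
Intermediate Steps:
Y = 344
A(P) = 109/69 - P/483 (A(P) = (P - 763)/(344 - 827) = (-763 + P)/(-483) = (-763 + P)*(-1/483) = 109/69 - P/483)
R(S) = -563 + S
√(A(1648) + (-1037630/R(x) - 1717812/(-501027))) = √((109/69 - 1/483*1648) + (-1037630/(-563 + 1216) - 1717812/(-501027))) = √((109/69 - 1648/483) + (-1037630/653 - 1717812*(-1/501027))) = √(-295/161 + (-1037630*1/653 + 572604/167009)) = √(-295/161 + (-1037630/653 + 572604/167009)) = √(-295/161 - 172919638258/109056877) = √(-27872233538253/17558157197) = I*√489385057896141686756841/17558157197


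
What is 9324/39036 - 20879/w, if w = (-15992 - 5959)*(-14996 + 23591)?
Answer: 146663611952/613739752785 ≈ 0.23897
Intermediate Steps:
w = -188668845 (w = -21951*8595 = -188668845)
9324/39036 - 20879/w = 9324/39036 - 20879/(-188668845) = 9324*(1/39036) - 20879*(-1/188668845) = 777/3253 + 20879/188668845 = 146663611952/613739752785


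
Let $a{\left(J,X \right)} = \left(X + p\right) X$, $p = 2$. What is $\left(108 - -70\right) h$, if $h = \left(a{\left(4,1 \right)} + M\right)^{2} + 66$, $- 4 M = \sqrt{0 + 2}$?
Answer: $\frac{53489}{4} - 267 \sqrt{2} \approx 12995.0$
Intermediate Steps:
$a{\left(J,X \right)} = X \left(2 + X\right)$ ($a{\left(J,X \right)} = \left(X + 2\right) X = \left(2 + X\right) X = X \left(2 + X\right)$)
$M = - \frac{\sqrt{2}}{4}$ ($M = - \frac{\sqrt{0 + 2}}{4} = - \frac{\sqrt{2}}{4} \approx -0.35355$)
$h = 66 + \left(3 - \frac{\sqrt{2}}{4}\right)^{2}$ ($h = \left(1 \left(2 + 1\right) - \frac{\sqrt{2}}{4}\right)^{2} + 66 = \left(1 \cdot 3 - \frac{\sqrt{2}}{4}\right)^{2} + 66 = \left(3 - \frac{\sqrt{2}}{4}\right)^{2} + 66 = 66 + \left(3 - \frac{\sqrt{2}}{4}\right)^{2} \approx 73.004$)
$\left(108 - -70\right) h = \left(108 - -70\right) \left(\frac{601}{8} - \frac{3 \sqrt{2}}{2}\right) = \left(108 + 70\right) \left(\frac{601}{8} - \frac{3 \sqrt{2}}{2}\right) = 178 \left(\frac{601}{8} - \frac{3 \sqrt{2}}{2}\right) = \frac{53489}{4} - 267 \sqrt{2}$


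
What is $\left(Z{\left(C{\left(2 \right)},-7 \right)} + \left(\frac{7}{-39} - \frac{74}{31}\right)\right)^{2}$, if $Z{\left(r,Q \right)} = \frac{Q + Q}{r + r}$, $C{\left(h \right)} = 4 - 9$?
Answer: $\frac{49730704}{36542025} \approx 1.3609$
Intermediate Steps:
$C{\left(h \right)} = -5$ ($C{\left(h \right)} = 4 - 9 = -5$)
$Z{\left(r,Q \right)} = \frac{Q}{r}$ ($Z{\left(r,Q \right)} = \frac{2 Q}{2 r} = 2 Q \frac{1}{2 r} = \frac{Q}{r}$)
$\left(Z{\left(C{\left(2 \right)},-7 \right)} + \left(\frac{7}{-39} - \frac{74}{31}\right)\right)^{2} = \left(- \frac{7}{-5} + \left(\frac{7}{-39} - \frac{74}{31}\right)\right)^{2} = \left(\left(-7\right) \left(- \frac{1}{5}\right) + \left(7 \left(- \frac{1}{39}\right) - \frac{74}{31}\right)\right)^{2} = \left(\frac{7}{5} - \frac{3103}{1209}\right)^{2} = \left(- \frac{7052}{6045}\right)^{2} = \frac{49730704}{36542025}$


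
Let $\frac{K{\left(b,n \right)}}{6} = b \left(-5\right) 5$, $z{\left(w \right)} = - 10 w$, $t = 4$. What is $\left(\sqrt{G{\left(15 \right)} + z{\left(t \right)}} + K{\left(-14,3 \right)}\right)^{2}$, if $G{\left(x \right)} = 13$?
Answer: $4409973 + 12600 i \sqrt{3} \approx 4.41 \cdot 10^{6} + 21824.0 i$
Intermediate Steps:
$K{\left(b,n \right)} = - 150 b$ ($K{\left(b,n \right)} = 6 b \left(-5\right) 5 = 6 - 5 b 5 = 6 \left(- 25 b\right) = - 150 b$)
$\left(\sqrt{G{\left(15 \right)} + z{\left(t \right)}} + K{\left(-14,3 \right)}\right)^{2} = \left(\sqrt{13 - 40} - -2100\right)^{2} = \left(\sqrt{13 - 40} + 2100\right)^{2} = \left(\sqrt{-27} + 2100\right)^{2} = \left(3 i \sqrt{3} + 2100\right)^{2} = \left(2100 + 3 i \sqrt{3}\right)^{2}$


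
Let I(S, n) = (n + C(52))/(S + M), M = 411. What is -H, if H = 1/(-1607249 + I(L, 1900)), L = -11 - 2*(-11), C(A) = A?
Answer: 211/339128563 ≈ 6.2218e-7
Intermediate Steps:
L = 11 (L = -11 + 22 = 11)
I(S, n) = (52 + n)/(411 + S) (I(S, n) = (n + 52)/(S + 411) = (52 + n)/(411 + S))
H = -211/339128563 (H = 1/(-1607249 + (52 + 1900)/(411 + 11)) = 1/(-1607249 + 1952/422) = 1/(-1607249 + (1/422)*1952) = 1/(-1607249 + 976/211) = 1/(-339128563/211) = -211/339128563 ≈ -6.2218e-7)
-H = -1*(-211/339128563) = 211/339128563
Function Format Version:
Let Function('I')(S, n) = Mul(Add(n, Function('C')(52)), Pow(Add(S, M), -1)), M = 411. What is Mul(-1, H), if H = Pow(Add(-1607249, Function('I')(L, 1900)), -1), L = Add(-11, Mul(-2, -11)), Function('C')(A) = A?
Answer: Rational(211, 339128563) ≈ 6.2218e-7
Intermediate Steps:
L = 11 (L = Add(-11, 22) = 11)
Function('I')(S, n) = Mul(Pow(Add(411, S), -1), Add(52, n)) (Function('I')(S, n) = Mul(Add(n, 52), Pow(Add(S, 411), -1)) = Mul(Add(52, n), Pow(Add(411, S), -1)) = Mul(Pow(Add(411, S), -1), Add(52, n)))
H = Rational(-211, 339128563) (H = Pow(Add(-1607249, Mul(Pow(Add(411, 11), -1), Add(52, 1900))), -1) = Pow(Add(-1607249, Mul(Pow(422, -1), 1952)), -1) = Pow(Add(-1607249, Mul(Rational(1, 422), 1952)), -1) = Pow(Add(-1607249, Rational(976, 211)), -1) = Pow(Rational(-339128563, 211), -1) = Rational(-211, 339128563) ≈ -6.2218e-7)
Mul(-1, H) = Mul(-1, Rational(-211, 339128563)) = Rational(211, 339128563)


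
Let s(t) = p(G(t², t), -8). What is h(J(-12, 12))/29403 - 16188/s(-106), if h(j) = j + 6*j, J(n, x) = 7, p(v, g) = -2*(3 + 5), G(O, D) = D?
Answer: 118994137/117612 ≈ 1011.8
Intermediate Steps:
p(v, g) = -16 (p(v, g) = -2*8 = -16)
s(t) = -16
h(j) = 7*j
h(J(-12, 12))/29403 - 16188/s(-106) = (7*7)/29403 - 16188/(-16) = 49*(1/29403) - 16188*(-1/16) = 49/29403 + 4047/4 = 118994137/117612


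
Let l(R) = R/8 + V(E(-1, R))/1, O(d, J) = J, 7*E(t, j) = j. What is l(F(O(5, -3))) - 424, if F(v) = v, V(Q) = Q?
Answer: -23789/56 ≈ -424.80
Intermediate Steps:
E(t, j) = j/7
l(R) = 15*R/56 (l(R) = R/8 + (R/7)/1 = R*(⅛) + (R/7)*1 = R/8 + R/7 = 15*R/56)
l(F(O(5, -3))) - 424 = (15/56)*(-3) - 424 = -45/56 - 424 = -23789/56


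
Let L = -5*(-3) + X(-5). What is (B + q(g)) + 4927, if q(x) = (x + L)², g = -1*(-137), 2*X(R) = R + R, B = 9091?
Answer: 35627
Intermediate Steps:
X(R) = R (X(R) = (R + R)/2 = (2*R)/2 = R)
g = 137
L = 10 (L = -5*(-3) - 5 = 15 - 5 = 10)
q(x) = (10 + x)² (q(x) = (x + 10)² = (10 + x)²)
(B + q(g)) + 4927 = (9091 + (10 + 137)²) + 4927 = (9091 + 147²) + 4927 = (9091 + 21609) + 4927 = 30700 + 4927 = 35627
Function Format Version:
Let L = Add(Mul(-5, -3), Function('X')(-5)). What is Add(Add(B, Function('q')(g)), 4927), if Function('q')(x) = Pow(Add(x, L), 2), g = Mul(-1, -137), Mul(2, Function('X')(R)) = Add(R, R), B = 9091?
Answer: 35627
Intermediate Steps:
Function('X')(R) = R (Function('X')(R) = Mul(Rational(1, 2), Add(R, R)) = Mul(Rational(1, 2), Mul(2, R)) = R)
g = 137
L = 10 (L = Add(Mul(-5, -3), -5) = Add(15, -5) = 10)
Function('q')(x) = Pow(Add(10, x), 2) (Function('q')(x) = Pow(Add(x, 10), 2) = Pow(Add(10, x), 2))
Add(Add(B, Function('q')(g)), 4927) = Add(Add(9091, Pow(Add(10, 137), 2)), 4927) = Add(Add(9091, Pow(147, 2)), 4927) = Add(Add(9091, 21609), 4927) = Add(30700, 4927) = 35627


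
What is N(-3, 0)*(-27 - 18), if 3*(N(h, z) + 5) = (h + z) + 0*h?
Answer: 270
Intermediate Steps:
N(h, z) = -5 + h/3 + z/3 (N(h, z) = -5 + ((h + z) + 0*h)/3 = -5 + ((h + z) + 0)/3 = -5 + (h + z)/3 = -5 + (h/3 + z/3) = -5 + h/3 + z/3)
N(-3, 0)*(-27 - 18) = (-5 + (⅓)*(-3) + (⅓)*0)*(-27 - 18) = (-5 - 1 + 0)*(-45) = -6*(-45) = 270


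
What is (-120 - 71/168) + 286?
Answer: 27817/168 ≈ 165.58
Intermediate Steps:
(-120 - 71/168) + 286 = -20231/168 + 286 = 27817/168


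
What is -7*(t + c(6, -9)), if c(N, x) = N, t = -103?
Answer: 679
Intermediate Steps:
-7*(t + c(6, -9)) = -7*(-103 + 6) = -7*(-97) = 679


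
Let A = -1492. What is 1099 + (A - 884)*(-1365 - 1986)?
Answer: 7963075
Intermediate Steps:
1099 + (A - 884)*(-1365 - 1986) = 1099 + (-1492 - 884)*(-1365 - 1986) = 1099 - 2376*(-3351) = 1099 + 7961976 = 7963075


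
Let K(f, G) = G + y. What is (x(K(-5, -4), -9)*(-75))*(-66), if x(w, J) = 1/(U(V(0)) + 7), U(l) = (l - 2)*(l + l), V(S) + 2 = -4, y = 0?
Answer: 4950/103 ≈ 48.058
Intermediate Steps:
V(S) = -6 (V(S) = -2 - 4 = -6)
K(f, G) = G (K(f, G) = G + 0 = G)
U(l) = 2*l*(-2 + l) (U(l) = (-2 + l)*(2*l) = 2*l*(-2 + l))
x(w, J) = 1/103 (x(w, J) = 1/(2*(-6)*(-2 - 6) + 7) = 1/(2*(-6)*(-8) + 7) = 1/(96 + 7) = 1/103)
(x(K(-5, -4), -9)*(-75))*(-66) = ((1/103)*(-75))*(-66) = -75/103*(-66) = 4950/103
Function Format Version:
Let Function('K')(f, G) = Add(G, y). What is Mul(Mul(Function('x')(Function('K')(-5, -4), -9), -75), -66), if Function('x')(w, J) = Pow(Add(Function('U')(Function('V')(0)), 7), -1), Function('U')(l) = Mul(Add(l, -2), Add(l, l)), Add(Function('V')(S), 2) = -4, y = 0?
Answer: Rational(4950, 103) ≈ 48.058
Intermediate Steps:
Function('V')(S) = -6 (Function('V')(S) = Add(-2, -4) = -6)
Function('K')(f, G) = G (Function('K')(f, G) = Add(G, 0) = G)
Function('U')(l) = Mul(2, l, Add(-2, l)) (Function('U')(l) = Mul(Add(-2, l), Mul(2, l)) = Mul(2, l, Add(-2, l)))
Function('x')(w, J) = Rational(1, 103) (Function('x')(w, J) = Pow(Add(Mul(2, -6, Add(-2, -6)), 7), -1) = Pow(Add(Mul(2, -6, -8), 7), -1) = Pow(Add(96, 7), -1) = Pow(103, -1) = Rational(1, 103))
Mul(Mul(Function('x')(Function('K')(-5, -4), -9), -75), -66) = Mul(Mul(Rational(1, 103), -75), -66) = Mul(Rational(-75, 103), -66) = Rational(4950, 103)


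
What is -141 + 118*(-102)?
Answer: -12177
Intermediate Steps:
-141 + 118*(-102) = -141 - 12036 = -12177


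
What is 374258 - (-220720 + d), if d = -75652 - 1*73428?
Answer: 744058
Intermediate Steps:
d = -149080 (d = -75652 - 73428 = -149080)
374258 - (-220720 + d) = 374258 - (-220720 - 149080) = 374258 - 1*(-369800) = 374258 + 369800 = 744058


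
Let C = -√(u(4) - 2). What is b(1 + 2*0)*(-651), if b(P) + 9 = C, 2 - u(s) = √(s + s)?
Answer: 5859 + 651*I*2^(¾) ≈ 5859.0 + 1094.8*I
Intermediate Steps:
u(s) = 2 - √2*√s (u(s) = 2 - √(s + s) = 2 - √(2*s) = 2 - √2*√s)
C = -I*2^(¾) (C = -√((2 - √2*√4) - 2) = -√((2 - 1*√2*2) - 2) = -√((2 - 2*√2) - 2) = -√(-2*√2) = -I*2^(¾) ≈ -1.6818*I)
b(P) = -9 - I*2^(¾)
b(1 + 2*0)*(-651) = (-9 - I*2^(¾))*(-651) = 5859 + 651*I*2^(¾)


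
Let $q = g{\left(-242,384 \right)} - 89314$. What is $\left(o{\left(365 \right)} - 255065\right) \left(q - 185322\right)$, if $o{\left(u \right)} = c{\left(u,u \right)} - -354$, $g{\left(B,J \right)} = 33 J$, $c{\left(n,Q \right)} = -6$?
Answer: $66726684188$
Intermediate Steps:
$q = -76642$ ($q = 33 \cdot 384 - 89314 = 12672 - 89314 = -76642$)
$o{\left(u \right)} = 348$ ($o{\left(u \right)} = -6 - -354 = -6 + 354 = 348$)
$\left(o{\left(365 \right)} - 255065\right) \left(q - 185322\right) = \left(348 - 255065\right) \left(-76642 - 185322\right) = \left(-254717\right) \left(-261964\right) = 66726684188$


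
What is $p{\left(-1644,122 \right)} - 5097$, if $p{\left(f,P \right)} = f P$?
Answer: $-205665$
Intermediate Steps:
$p{\left(f,P \right)} = P f$
$p{\left(-1644,122 \right)} - 5097 = 122 \left(-1644\right) - 5097 = -200568 - 5097 = -205665$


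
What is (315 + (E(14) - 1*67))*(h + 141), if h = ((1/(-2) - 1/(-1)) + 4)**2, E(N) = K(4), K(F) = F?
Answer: 40635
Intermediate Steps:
E(N) = 4
h = 81/4 (h = ((1*(-1/2) - 1*(-1)) + 4)**2 = ((-1/2 + 1) + 4)**2 = (1/2 + 4)**2 = (9/2)**2 = 81/4 ≈ 20.250)
(315 + (E(14) - 1*67))*(h + 141) = (315 + (4 - 1*67))*(81/4 + 141) = (315 + (4 - 67))*(645/4) = (315 - 63)*(645/4) = 252*(645/4) = 40635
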